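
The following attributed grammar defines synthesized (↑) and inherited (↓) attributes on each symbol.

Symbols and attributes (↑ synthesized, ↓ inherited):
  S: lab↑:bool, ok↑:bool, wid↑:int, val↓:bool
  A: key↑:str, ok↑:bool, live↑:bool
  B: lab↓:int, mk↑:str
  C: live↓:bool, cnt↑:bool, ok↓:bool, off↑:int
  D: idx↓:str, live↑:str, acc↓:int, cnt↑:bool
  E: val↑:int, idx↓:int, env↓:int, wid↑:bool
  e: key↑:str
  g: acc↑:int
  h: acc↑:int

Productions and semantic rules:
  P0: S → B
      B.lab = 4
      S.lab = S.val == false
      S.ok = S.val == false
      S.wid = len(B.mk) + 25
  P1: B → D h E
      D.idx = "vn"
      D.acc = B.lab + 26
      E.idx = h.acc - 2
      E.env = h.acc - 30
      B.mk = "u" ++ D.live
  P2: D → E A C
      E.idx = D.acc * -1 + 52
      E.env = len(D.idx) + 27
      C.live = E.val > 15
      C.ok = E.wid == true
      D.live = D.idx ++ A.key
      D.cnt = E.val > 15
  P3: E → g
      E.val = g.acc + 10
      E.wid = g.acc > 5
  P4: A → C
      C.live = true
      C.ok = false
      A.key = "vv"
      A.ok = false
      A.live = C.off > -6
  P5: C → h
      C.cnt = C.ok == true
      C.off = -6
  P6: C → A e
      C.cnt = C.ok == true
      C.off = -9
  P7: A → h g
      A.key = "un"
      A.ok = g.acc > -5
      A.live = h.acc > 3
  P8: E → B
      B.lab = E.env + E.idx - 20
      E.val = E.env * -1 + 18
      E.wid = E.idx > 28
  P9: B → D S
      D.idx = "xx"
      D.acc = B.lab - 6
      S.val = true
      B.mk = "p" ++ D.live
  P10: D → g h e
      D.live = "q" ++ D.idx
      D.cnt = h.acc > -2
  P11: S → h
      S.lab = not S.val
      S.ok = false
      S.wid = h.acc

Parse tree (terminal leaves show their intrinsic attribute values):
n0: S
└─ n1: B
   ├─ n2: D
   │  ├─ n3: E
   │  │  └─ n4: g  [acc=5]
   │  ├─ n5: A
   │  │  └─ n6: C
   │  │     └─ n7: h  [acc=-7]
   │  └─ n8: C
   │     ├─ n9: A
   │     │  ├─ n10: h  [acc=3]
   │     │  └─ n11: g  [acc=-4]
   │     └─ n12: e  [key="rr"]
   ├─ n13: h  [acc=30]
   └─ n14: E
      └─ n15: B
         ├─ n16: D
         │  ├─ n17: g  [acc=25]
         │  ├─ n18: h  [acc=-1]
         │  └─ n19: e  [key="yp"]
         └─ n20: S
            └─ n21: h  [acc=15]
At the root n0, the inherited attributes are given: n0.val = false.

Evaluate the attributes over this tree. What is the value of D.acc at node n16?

1. n0.val = false  [given at root]
2. n1.lab = 4  [4]
3. n2.idx = "vn"  ["vn"]
4. n2.acc = 30  [B.lab + 26]
5. n3.idx = 22  [D.acc * -1 + 52]
6. n3.env = 29  [len(D.idx) + 27]
7. n4.acc = 5  [terminal]
8. n3.val = 15  [g.acc + 10]
9. n3.wid = false  [g.acc > 5]
10. n6.live = true  [true]
11. n6.ok = false  [false]
12. n7.acc = -7  [terminal]
13. n6.cnt = false  [C.ok == true]
14. n6.off = -6  [-6]
15. n5.key = "vv"  ["vv"]
16. n5.ok = false  [false]
17. n5.live = false  [C.off > -6]
18. n8.live = false  [E.val > 15]
19. n8.ok = false  [E.wid == true]
20. n10.acc = 3  [terminal]
21. n11.acc = -4  [terminal]
22. n9.key = "un"  ["un"]
23. n9.ok = true  [g.acc > -5]
24. n9.live = false  [h.acc > 3]
25. n12.key = "rr"  [terminal]
26. n8.cnt = false  [C.ok == true]
27. n8.off = -9  [-9]
28. n2.live = "vnvv"  [D.idx ++ A.key]
29. n2.cnt = false  [E.val > 15]
30. n13.acc = 30  [terminal]
31. n14.idx = 28  [h.acc - 2]
32. n14.env = 0  [h.acc - 30]
33. n15.lab = 8  [E.env + E.idx - 20]
34. n16.idx = "xx"  ["xx"]
35. n16.acc = 2  [B.lab - 6]
36. n17.acc = 25  [terminal]
37. n18.acc = -1  [terminal]
38. n19.key = "yp"  [terminal]
39. n16.live = "qxx"  ["q" ++ D.idx]
40. n16.cnt = true  [h.acc > -2]
41. n20.val = true  [true]
42. n21.acc = 15  [terminal]
43. n20.lab = false  [not S.val]
44. n20.ok = false  [false]
45. n20.wid = 15  [h.acc]
46. n15.mk = "pqxx"  ["p" ++ D.live]
47. n14.val = 18  [E.env * -1 + 18]
48. n14.wid = false  [E.idx > 28]
49. n1.mk = "uvnvv"  ["u" ++ D.live]
50. n0.lab = true  [S.val == false]
51. n0.ok = true  [S.val == false]
52. n0.wid = 30  [len(B.mk) + 25]

2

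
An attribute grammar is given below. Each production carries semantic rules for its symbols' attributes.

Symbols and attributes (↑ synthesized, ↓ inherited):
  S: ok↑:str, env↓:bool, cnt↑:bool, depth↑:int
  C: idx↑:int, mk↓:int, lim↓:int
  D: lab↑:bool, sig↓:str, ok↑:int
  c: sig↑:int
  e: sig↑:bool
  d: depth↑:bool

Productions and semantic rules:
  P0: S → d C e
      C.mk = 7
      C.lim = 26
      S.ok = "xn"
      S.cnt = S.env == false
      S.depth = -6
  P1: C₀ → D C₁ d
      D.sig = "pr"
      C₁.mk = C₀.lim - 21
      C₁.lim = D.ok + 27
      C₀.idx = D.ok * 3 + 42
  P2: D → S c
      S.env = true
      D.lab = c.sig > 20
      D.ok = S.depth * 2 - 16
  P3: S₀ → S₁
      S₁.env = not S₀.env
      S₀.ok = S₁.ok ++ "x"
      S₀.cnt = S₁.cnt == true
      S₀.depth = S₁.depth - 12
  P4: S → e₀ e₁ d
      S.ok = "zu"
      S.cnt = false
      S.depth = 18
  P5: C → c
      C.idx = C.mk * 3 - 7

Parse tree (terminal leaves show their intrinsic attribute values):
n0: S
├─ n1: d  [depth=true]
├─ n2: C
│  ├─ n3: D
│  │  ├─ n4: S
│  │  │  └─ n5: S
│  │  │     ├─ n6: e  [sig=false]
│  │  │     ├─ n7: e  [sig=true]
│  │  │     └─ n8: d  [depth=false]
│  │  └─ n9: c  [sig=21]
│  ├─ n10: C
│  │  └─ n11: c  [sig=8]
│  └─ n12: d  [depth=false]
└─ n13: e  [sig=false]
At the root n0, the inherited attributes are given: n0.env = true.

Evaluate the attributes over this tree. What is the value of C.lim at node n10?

1. n0.env = true  [given at root]
2. n1.depth = true  [terminal]
3. n2.mk = 7  [7]
4. n2.lim = 26  [26]
5. n3.sig = "pr"  ["pr"]
6. n4.env = true  [true]
7. n5.env = false  [not S₀.env]
8. n6.sig = false  [terminal]
9. n7.sig = true  [terminal]
10. n8.depth = false  [terminal]
11. n5.ok = "zu"  ["zu"]
12. n5.cnt = false  [false]
13. n5.depth = 18  [18]
14. n4.ok = "zux"  [S₁.ok ++ "x"]
15. n4.cnt = false  [S₁.cnt == true]
16. n4.depth = 6  [S₁.depth - 12]
17. n9.sig = 21  [terminal]
18. n3.lab = true  [c.sig > 20]
19. n3.ok = -4  [S.depth * 2 - 16]
20. n10.mk = 5  [C₀.lim - 21]
21. n10.lim = 23  [D.ok + 27]
22. n11.sig = 8  [terminal]
23. n10.idx = 8  [C.mk * 3 - 7]
24. n12.depth = false  [terminal]
25. n2.idx = 30  [D.ok * 3 + 42]
26. n13.sig = false  [terminal]
27. n0.ok = "xn"  ["xn"]
28. n0.cnt = false  [S.env == false]
29. n0.depth = -6  [-6]

23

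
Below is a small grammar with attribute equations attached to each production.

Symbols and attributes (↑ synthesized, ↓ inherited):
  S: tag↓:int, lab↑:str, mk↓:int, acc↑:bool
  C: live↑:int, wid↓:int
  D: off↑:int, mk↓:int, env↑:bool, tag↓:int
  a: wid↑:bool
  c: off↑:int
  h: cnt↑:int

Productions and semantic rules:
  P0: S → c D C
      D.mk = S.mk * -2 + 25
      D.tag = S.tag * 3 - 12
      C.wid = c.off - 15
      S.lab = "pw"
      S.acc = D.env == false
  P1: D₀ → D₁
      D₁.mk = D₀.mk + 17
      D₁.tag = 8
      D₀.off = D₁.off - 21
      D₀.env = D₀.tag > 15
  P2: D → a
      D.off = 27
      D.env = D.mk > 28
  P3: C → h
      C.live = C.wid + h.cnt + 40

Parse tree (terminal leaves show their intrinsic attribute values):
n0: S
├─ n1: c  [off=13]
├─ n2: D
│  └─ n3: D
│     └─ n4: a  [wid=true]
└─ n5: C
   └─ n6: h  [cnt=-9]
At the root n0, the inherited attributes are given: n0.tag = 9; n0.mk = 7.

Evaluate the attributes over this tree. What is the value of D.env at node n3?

1. n0.tag = 9  [given at root]
2. n0.mk = 7  [given at root]
3. n1.off = 13  [terminal]
4. n2.mk = 11  [S.mk * -2 + 25]
5. n2.tag = 15  [S.tag * 3 - 12]
6. n3.mk = 28  [D₀.mk + 17]
7. n3.tag = 8  [8]
8. n4.wid = true  [terminal]
9. n3.off = 27  [27]
10. n3.env = false  [D.mk > 28]
11. n2.off = 6  [D₁.off - 21]
12. n2.env = false  [D₀.tag > 15]
13. n5.wid = -2  [c.off - 15]
14. n6.cnt = -9  [terminal]
15. n5.live = 29  [C.wid + h.cnt + 40]
16. n0.lab = "pw"  ["pw"]
17. n0.acc = true  [D.env == false]

false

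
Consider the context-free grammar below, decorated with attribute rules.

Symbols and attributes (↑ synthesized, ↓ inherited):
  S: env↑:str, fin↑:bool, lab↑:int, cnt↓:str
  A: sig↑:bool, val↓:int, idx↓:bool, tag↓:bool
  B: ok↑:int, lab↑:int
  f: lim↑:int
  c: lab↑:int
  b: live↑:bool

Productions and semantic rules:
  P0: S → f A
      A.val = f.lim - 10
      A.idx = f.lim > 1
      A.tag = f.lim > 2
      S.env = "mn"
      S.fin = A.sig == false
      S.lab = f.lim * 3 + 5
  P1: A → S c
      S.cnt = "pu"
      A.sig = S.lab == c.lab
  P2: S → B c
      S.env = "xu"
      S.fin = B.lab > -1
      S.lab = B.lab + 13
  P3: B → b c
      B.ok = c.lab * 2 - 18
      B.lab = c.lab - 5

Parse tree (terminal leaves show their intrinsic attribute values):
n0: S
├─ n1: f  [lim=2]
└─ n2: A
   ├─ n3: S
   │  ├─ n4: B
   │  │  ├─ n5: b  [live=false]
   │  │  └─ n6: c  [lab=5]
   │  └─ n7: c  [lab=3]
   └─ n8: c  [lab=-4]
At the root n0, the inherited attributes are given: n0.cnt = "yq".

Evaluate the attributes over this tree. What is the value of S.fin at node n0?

true

1. n0.cnt = "yq"  [given at root]
2. n1.lim = 2  [terminal]
3. n2.val = -8  [f.lim - 10]
4. n2.idx = true  [f.lim > 1]
5. n2.tag = false  [f.lim > 2]
6. n3.cnt = "pu"  ["pu"]
7. n5.live = false  [terminal]
8. n6.lab = 5  [terminal]
9. n4.ok = -8  [c.lab * 2 - 18]
10. n4.lab = 0  [c.lab - 5]
11. n7.lab = 3  [terminal]
12. n3.env = "xu"  ["xu"]
13. n3.fin = true  [B.lab > -1]
14. n3.lab = 13  [B.lab + 13]
15. n8.lab = -4  [terminal]
16. n2.sig = false  [S.lab == c.lab]
17. n0.env = "mn"  ["mn"]
18. n0.fin = true  [A.sig == false]
19. n0.lab = 11  [f.lim * 3 + 5]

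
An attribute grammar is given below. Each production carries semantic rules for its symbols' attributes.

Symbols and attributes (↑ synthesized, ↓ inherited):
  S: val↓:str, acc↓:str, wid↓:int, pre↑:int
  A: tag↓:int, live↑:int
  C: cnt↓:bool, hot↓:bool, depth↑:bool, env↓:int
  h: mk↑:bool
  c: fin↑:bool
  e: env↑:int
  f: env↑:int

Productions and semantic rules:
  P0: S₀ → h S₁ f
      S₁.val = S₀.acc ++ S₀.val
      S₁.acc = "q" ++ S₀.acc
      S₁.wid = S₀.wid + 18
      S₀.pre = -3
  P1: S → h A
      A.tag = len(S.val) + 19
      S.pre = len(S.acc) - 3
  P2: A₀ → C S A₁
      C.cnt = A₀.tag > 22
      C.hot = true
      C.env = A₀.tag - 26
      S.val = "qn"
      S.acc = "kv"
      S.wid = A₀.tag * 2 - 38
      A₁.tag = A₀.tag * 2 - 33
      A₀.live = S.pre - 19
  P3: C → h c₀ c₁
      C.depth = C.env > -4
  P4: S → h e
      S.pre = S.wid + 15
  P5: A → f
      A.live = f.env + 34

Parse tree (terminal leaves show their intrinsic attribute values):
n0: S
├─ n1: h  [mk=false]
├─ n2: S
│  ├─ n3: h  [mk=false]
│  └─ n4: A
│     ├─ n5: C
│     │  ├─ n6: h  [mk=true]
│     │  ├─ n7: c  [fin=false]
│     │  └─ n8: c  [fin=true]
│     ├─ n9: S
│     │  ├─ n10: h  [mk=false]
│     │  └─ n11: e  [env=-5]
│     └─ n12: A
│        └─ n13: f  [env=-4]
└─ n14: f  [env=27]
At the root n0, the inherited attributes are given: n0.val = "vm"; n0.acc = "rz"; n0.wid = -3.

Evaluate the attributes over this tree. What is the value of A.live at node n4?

1. n0.val = "vm"  [given at root]
2. n0.acc = "rz"  [given at root]
3. n0.wid = -3  [given at root]
4. n1.mk = false  [terminal]
5. n2.val = "rzvm"  [S₀.acc ++ S₀.val]
6. n2.acc = "qrz"  ["q" ++ S₀.acc]
7. n2.wid = 15  [S₀.wid + 18]
8. n3.mk = false  [terminal]
9. n4.tag = 23  [len(S.val) + 19]
10. n5.cnt = true  [A₀.tag > 22]
11. n5.hot = true  [true]
12. n5.env = -3  [A₀.tag - 26]
13. n6.mk = true  [terminal]
14. n7.fin = false  [terminal]
15. n8.fin = true  [terminal]
16. n5.depth = true  [C.env > -4]
17. n9.val = "qn"  ["qn"]
18. n9.acc = "kv"  ["kv"]
19. n9.wid = 8  [A₀.tag * 2 - 38]
20. n10.mk = false  [terminal]
21. n11.env = -5  [terminal]
22. n9.pre = 23  [S.wid + 15]
23. n12.tag = 13  [A₀.tag * 2 - 33]
24. n13.env = -4  [terminal]
25. n12.live = 30  [f.env + 34]
26. n4.live = 4  [S.pre - 19]
27. n2.pre = 0  [len(S.acc) - 3]
28. n14.env = 27  [terminal]
29. n0.pre = -3  [-3]

4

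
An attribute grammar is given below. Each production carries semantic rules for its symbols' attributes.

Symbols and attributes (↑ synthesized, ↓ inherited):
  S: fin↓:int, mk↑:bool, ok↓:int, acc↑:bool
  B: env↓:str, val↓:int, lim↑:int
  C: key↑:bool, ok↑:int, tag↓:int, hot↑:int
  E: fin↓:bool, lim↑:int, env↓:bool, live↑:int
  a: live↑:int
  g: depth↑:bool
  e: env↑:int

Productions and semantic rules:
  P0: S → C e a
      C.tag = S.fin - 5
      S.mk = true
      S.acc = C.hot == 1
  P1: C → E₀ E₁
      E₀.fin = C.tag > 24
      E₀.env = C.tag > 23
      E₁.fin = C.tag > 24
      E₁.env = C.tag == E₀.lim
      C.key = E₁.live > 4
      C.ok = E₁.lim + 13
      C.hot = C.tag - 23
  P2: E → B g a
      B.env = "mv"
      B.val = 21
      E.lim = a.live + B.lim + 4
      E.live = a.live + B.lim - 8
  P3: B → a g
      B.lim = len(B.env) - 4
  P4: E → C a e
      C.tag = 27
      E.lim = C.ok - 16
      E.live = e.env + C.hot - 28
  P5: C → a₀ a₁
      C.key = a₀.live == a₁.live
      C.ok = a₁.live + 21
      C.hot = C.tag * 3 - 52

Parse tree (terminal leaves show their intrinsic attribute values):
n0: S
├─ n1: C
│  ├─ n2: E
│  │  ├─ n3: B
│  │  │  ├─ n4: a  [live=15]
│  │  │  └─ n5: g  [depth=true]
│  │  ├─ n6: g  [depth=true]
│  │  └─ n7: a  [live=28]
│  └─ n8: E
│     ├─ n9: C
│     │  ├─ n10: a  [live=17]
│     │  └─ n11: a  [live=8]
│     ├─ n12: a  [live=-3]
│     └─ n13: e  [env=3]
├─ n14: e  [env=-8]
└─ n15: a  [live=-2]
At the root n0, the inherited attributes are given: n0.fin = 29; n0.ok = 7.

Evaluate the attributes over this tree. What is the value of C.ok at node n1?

1. n0.fin = 29  [given at root]
2. n0.ok = 7  [given at root]
3. n1.tag = 24  [S.fin - 5]
4. n2.fin = false  [C.tag > 24]
5. n2.env = true  [C.tag > 23]
6. n3.env = "mv"  ["mv"]
7. n3.val = 21  [21]
8. n4.live = 15  [terminal]
9. n5.depth = true  [terminal]
10. n3.lim = -2  [len(B.env) - 4]
11. n6.depth = true  [terminal]
12. n7.live = 28  [terminal]
13. n2.lim = 30  [a.live + B.lim + 4]
14. n2.live = 18  [a.live + B.lim - 8]
15. n8.fin = false  [C.tag > 24]
16. n8.env = false  [C.tag == E₀.lim]
17. n9.tag = 27  [27]
18. n10.live = 17  [terminal]
19. n11.live = 8  [terminal]
20. n9.key = false  [a₀.live == a₁.live]
21. n9.ok = 29  [a₁.live + 21]
22. n9.hot = 29  [C.tag * 3 - 52]
23. n12.live = -3  [terminal]
24. n13.env = 3  [terminal]
25. n8.lim = 13  [C.ok - 16]
26. n8.live = 4  [e.env + C.hot - 28]
27. n1.key = false  [E₁.live > 4]
28. n1.ok = 26  [E₁.lim + 13]
29. n1.hot = 1  [C.tag - 23]
30. n14.env = -8  [terminal]
31. n15.live = -2  [terminal]
32. n0.mk = true  [true]
33. n0.acc = true  [C.hot == 1]

26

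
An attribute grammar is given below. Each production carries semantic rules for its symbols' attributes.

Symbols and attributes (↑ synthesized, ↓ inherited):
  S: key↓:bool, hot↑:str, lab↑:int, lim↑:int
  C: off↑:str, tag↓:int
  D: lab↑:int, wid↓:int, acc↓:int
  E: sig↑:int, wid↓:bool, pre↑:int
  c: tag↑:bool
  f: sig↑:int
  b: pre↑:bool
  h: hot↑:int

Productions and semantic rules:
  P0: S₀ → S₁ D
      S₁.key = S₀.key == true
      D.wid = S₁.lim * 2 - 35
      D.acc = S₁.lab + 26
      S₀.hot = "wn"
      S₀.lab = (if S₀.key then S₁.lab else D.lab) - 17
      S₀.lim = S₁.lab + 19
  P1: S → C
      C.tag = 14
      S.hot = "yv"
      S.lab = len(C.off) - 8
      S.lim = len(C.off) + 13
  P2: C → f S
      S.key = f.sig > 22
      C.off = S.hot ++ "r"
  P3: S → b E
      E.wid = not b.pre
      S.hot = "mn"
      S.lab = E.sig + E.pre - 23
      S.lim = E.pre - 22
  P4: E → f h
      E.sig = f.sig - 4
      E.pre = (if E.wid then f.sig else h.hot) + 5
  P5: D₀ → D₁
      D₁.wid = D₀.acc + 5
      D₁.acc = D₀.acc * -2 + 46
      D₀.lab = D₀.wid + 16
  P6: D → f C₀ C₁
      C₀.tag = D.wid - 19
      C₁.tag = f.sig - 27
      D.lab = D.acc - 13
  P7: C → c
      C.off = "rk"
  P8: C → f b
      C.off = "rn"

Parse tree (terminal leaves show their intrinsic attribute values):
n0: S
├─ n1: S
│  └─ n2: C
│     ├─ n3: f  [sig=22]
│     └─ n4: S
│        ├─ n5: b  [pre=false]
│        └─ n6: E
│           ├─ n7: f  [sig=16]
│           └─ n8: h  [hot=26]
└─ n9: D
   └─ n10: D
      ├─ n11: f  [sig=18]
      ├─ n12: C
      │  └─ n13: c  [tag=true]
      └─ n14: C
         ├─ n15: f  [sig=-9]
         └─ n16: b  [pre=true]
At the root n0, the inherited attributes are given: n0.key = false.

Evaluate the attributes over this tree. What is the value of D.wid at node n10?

26

1. n0.key = false  [given at root]
2. n1.key = false  [S₀.key == true]
3. n2.tag = 14  [14]
4. n3.sig = 22  [terminal]
5. n4.key = false  [f.sig > 22]
6. n5.pre = false  [terminal]
7. n6.wid = true  [not b.pre]
8. n7.sig = 16  [terminal]
9. n8.hot = 26  [terminal]
10. n6.sig = 12  [f.sig - 4]
11. n6.pre = 21  [(if E.wid then f.sig else h.hot) + 5]
12. n4.hot = "mn"  ["mn"]
13. n4.lab = 10  [E.sig + E.pre - 23]
14. n4.lim = -1  [E.pre - 22]
15. n2.off = "mnr"  [S.hot ++ "r"]
16. n1.hot = "yv"  ["yv"]
17. n1.lab = -5  [len(C.off) - 8]
18. n1.lim = 16  [len(C.off) + 13]
19. n9.wid = -3  [S₁.lim * 2 - 35]
20. n9.acc = 21  [S₁.lab + 26]
21. n10.wid = 26  [D₀.acc + 5]
22. n10.acc = 4  [D₀.acc * -2 + 46]
23. n11.sig = 18  [terminal]
24. n12.tag = 7  [D.wid - 19]
25. n13.tag = true  [terminal]
26. n12.off = "rk"  ["rk"]
27. n14.tag = -9  [f.sig - 27]
28. n15.sig = -9  [terminal]
29. n16.pre = true  [terminal]
30. n14.off = "rn"  ["rn"]
31. n10.lab = -9  [D.acc - 13]
32. n9.lab = 13  [D₀.wid + 16]
33. n0.hot = "wn"  ["wn"]
34. n0.lab = -4  [(if S₀.key then S₁.lab else D.lab) - 17]
35. n0.lim = 14  [S₁.lab + 19]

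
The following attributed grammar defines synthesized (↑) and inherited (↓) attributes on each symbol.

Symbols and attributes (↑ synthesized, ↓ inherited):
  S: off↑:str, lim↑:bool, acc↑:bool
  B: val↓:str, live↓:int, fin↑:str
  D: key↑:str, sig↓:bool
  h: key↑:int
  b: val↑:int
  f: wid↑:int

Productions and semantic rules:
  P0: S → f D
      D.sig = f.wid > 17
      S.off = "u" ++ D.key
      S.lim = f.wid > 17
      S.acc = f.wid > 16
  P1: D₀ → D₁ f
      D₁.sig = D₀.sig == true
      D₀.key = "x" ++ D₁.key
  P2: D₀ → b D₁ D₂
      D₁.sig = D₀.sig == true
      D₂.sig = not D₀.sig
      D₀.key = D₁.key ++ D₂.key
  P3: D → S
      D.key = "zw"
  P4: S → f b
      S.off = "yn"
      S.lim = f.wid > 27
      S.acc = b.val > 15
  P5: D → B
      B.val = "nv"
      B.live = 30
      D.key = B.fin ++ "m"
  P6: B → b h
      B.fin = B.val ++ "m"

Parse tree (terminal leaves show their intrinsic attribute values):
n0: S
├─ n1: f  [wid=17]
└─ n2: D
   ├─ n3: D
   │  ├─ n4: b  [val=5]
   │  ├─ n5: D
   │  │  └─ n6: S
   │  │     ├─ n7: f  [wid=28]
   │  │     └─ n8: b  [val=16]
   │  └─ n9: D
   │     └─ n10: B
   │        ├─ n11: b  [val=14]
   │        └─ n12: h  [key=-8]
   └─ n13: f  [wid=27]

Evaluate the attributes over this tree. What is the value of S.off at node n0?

"uxzwnvmm"

1. n1.wid = 17  [terminal]
2. n2.sig = false  [f.wid > 17]
3. n3.sig = false  [D₀.sig == true]
4. n4.val = 5  [terminal]
5. n5.sig = false  [D₀.sig == true]
6. n7.wid = 28  [terminal]
7. n8.val = 16  [terminal]
8. n6.off = "yn"  ["yn"]
9. n6.lim = true  [f.wid > 27]
10. n6.acc = true  [b.val > 15]
11. n5.key = "zw"  ["zw"]
12. n9.sig = true  [not D₀.sig]
13. n10.val = "nv"  ["nv"]
14. n10.live = 30  [30]
15. n11.val = 14  [terminal]
16. n12.key = -8  [terminal]
17. n10.fin = "nvm"  [B.val ++ "m"]
18. n9.key = "nvmm"  [B.fin ++ "m"]
19. n3.key = "zwnvmm"  [D₁.key ++ D₂.key]
20. n13.wid = 27  [terminal]
21. n2.key = "xzwnvmm"  ["x" ++ D₁.key]
22. n0.off = "uxzwnvmm"  ["u" ++ D.key]
23. n0.lim = false  [f.wid > 17]
24. n0.acc = true  [f.wid > 16]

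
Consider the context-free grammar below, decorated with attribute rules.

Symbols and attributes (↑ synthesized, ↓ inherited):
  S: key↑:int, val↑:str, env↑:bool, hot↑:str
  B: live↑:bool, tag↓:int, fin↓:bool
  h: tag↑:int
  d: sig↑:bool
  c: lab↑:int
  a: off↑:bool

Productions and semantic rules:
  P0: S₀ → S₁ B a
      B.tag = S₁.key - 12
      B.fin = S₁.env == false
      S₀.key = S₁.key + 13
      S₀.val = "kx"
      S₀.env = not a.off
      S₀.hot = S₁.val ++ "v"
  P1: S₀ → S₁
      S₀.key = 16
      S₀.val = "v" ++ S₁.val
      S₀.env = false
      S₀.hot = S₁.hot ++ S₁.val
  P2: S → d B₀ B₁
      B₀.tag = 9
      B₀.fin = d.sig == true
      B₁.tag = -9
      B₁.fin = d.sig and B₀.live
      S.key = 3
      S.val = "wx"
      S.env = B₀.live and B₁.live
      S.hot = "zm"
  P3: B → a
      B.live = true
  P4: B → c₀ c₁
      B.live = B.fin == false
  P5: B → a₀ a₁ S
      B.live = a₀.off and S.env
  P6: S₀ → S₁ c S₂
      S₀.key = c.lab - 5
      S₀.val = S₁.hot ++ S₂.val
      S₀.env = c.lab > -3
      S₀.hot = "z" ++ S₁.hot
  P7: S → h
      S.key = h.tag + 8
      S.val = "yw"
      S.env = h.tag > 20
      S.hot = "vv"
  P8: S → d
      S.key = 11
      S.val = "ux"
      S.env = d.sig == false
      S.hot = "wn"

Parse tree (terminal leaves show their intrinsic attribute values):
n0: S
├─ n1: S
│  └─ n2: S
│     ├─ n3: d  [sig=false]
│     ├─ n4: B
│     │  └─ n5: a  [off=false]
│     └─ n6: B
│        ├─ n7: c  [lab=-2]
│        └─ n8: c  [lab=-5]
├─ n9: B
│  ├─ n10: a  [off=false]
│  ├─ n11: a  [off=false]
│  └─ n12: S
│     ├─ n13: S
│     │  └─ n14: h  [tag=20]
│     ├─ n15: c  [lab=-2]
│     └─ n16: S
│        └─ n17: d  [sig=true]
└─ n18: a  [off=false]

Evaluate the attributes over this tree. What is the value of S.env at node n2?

1. n3.sig = false  [terminal]
2. n4.tag = 9  [9]
3. n4.fin = false  [d.sig == true]
4. n5.off = false  [terminal]
5. n4.live = true  [true]
6. n6.tag = -9  [-9]
7. n6.fin = false  [d.sig and B₀.live]
8. n7.lab = -2  [terminal]
9. n8.lab = -5  [terminal]
10. n6.live = true  [B.fin == false]
11. n2.key = 3  [3]
12. n2.val = "wx"  ["wx"]
13. n2.env = true  [B₀.live and B₁.live]
14. n2.hot = "zm"  ["zm"]
15. n1.key = 16  [16]
16. n1.val = "vwx"  ["v" ++ S₁.val]
17. n1.env = false  [false]
18. n1.hot = "zmwx"  [S₁.hot ++ S₁.val]
19. n9.tag = 4  [S₁.key - 12]
20. n9.fin = true  [S₁.env == false]
21. n10.off = false  [terminal]
22. n11.off = false  [terminal]
23. n14.tag = 20  [terminal]
24. n13.key = 28  [h.tag + 8]
25. n13.val = "yw"  ["yw"]
26. n13.env = false  [h.tag > 20]
27. n13.hot = "vv"  ["vv"]
28. n15.lab = -2  [terminal]
29. n17.sig = true  [terminal]
30. n16.key = 11  [11]
31. n16.val = "ux"  ["ux"]
32. n16.env = false  [d.sig == false]
33. n16.hot = "wn"  ["wn"]
34. n12.key = -7  [c.lab - 5]
35. n12.val = "vvux"  [S₁.hot ++ S₂.val]
36. n12.env = true  [c.lab > -3]
37. n12.hot = "zvv"  ["z" ++ S₁.hot]
38. n9.live = false  [a₀.off and S.env]
39. n18.off = false  [terminal]
40. n0.key = 29  [S₁.key + 13]
41. n0.val = "kx"  ["kx"]
42. n0.env = true  [not a.off]
43. n0.hot = "vwxv"  [S₁.val ++ "v"]

true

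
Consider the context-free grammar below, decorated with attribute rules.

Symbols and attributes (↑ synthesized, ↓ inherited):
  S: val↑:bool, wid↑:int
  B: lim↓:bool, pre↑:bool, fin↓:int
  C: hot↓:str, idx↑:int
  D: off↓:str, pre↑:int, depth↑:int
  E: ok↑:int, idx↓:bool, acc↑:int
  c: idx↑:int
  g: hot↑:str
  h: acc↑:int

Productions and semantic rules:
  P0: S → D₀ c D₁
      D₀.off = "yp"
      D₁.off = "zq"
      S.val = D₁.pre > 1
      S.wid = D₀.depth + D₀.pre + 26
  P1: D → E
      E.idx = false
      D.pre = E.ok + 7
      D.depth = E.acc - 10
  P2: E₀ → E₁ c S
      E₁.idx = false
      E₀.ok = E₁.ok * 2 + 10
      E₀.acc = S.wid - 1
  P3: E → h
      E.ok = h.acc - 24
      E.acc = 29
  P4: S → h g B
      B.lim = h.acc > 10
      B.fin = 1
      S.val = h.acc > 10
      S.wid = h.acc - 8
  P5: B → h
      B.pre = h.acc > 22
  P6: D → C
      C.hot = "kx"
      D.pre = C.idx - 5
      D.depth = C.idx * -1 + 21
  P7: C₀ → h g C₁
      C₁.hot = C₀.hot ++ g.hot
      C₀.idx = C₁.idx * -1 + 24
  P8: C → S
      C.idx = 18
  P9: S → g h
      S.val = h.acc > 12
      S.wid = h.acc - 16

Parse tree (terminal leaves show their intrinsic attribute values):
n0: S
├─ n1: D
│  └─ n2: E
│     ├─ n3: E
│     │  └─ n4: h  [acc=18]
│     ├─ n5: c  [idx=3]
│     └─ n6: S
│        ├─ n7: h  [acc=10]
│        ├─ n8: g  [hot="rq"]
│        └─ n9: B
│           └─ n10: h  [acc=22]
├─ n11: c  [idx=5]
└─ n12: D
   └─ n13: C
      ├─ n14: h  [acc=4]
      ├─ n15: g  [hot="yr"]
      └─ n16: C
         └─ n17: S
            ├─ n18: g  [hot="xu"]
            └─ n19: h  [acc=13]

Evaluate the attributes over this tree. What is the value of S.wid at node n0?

22

1. n1.off = "yp"  ["yp"]
2. n2.idx = false  [false]
3. n3.idx = false  [false]
4. n4.acc = 18  [terminal]
5. n3.ok = -6  [h.acc - 24]
6. n3.acc = 29  [29]
7. n5.idx = 3  [terminal]
8. n7.acc = 10  [terminal]
9. n8.hot = "rq"  [terminal]
10. n9.lim = false  [h.acc > 10]
11. n9.fin = 1  [1]
12. n10.acc = 22  [terminal]
13. n9.pre = false  [h.acc > 22]
14. n6.val = false  [h.acc > 10]
15. n6.wid = 2  [h.acc - 8]
16. n2.ok = -2  [E₁.ok * 2 + 10]
17. n2.acc = 1  [S.wid - 1]
18. n1.pre = 5  [E.ok + 7]
19. n1.depth = -9  [E.acc - 10]
20. n11.idx = 5  [terminal]
21. n12.off = "zq"  ["zq"]
22. n13.hot = "kx"  ["kx"]
23. n14.acc = 4  [terminal]
24. n15.hot = "yr"  [terminal]
25. n16.hot = "kxyr"  [C₀.hot ++ g.hot]
26. n18.hot = "xu"  [terminal]
27. n19.acc = 13  [terminal]
28. n17.val = true  [h.acc > 12]
29. n17.wid = -3  [h.acc - 16]
30. n16.idx = 18  [18]
31. n13.idx = 6  [C₁.idx * -1 + 24]
32. n12.pre = 1  [C.idx - 5]
33. n12.depth = 15  [C.idx * -1 + 21]
34. n0.val = false  [D₁.pre > 1]
35. n0.wid = 22  [D₀.depth + D₀.pre + 26]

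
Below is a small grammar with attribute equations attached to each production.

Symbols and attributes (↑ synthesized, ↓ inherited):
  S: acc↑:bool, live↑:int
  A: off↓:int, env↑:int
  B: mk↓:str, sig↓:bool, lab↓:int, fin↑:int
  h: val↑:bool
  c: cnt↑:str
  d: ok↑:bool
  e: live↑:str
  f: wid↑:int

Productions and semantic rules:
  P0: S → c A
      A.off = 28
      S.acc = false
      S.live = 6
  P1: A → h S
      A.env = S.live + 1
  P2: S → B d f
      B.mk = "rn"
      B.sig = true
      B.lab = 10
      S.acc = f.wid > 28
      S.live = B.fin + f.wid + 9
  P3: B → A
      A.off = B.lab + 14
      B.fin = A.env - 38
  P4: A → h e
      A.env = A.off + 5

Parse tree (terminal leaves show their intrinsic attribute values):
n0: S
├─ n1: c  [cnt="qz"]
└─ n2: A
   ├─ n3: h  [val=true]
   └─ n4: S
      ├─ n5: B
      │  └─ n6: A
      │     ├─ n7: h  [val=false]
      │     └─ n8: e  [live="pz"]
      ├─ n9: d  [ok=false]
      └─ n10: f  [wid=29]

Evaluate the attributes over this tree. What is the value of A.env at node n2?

1. n1.cnt = "qz"  [terminal]
2. n2.off = 28  [28]
3. n3.val = true  [terminal]
4. n5.mk = "rn"  ["rn"]
5. n5.sig = true  [true]
6. n5.lab = 10  [10]
7. n6.off = 24  [B.lab + 14]
8. n7.val = false  [terminal]
9. n8.live = "pz"  [terminal]
10. n6.env = 29  [A.off + 5]
11. n5.fin = -9  [A.env - 38]
12. n9.ok = false  [terminal]
13. n10.wid = 29  [terminal]
14. n4.acc = true  [f.wid > 28]
15. n4.live = 29  [B.fin + f.wid + 9]
16. n2.env = 30  [S.live + 1]
17. n0.acc = false  [false]
18. n0.live = 6  [6]

30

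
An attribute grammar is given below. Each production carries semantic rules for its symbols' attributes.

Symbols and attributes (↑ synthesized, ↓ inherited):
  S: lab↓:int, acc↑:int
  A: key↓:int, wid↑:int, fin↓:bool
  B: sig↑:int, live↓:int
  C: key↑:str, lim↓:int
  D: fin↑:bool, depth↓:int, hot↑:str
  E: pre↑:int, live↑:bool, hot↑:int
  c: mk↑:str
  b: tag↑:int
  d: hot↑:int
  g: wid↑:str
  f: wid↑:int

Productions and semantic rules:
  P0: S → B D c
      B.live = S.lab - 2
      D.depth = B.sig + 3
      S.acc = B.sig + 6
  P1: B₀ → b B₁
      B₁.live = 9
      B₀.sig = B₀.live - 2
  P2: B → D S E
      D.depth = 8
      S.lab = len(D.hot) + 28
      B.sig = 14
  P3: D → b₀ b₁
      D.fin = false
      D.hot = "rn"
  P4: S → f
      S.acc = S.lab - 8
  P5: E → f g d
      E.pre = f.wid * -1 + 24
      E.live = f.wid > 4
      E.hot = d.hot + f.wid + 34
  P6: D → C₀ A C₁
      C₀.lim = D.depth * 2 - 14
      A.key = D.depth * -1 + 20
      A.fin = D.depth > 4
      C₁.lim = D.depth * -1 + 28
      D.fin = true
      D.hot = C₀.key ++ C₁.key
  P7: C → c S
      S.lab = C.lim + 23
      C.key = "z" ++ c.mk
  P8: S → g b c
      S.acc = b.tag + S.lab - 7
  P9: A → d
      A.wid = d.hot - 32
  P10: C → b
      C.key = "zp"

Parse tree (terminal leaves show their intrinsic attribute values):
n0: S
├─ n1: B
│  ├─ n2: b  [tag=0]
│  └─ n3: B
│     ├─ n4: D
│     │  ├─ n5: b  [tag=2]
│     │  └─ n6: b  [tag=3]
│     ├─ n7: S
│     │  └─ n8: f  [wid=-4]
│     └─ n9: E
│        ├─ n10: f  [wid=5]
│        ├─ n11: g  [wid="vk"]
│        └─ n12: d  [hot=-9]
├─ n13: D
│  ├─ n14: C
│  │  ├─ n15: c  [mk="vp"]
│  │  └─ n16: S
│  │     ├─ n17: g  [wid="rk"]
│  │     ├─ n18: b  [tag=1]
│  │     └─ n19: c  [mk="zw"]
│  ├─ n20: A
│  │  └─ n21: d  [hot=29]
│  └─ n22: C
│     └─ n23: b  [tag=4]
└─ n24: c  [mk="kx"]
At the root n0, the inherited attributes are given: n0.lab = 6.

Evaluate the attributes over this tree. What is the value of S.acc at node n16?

13

1. n0.lab = 6  [given at root]
2. n1.live = 4  [S.lab - 2]
3. n2.tag = 0  [terminal]
4. n3.live = 9  [9]
5. n4.depth = 8  [8]
6. n5.tag = 2  [terminal]
7. n6.tag = 3  [terminal]
8. n4.fin = false  [false]
9. n4.hot = "rn"  ["rn"]
10. n7.lab = 30  [len(D.hot) + 28]
11. n8.wid = -4  [terminal]
12. n7.acc = 22  [S.lab - 8]
13. n10.wid = 5  [terminal]
14. n11.wid = "vk"  [terminal]
15. n12.hot = -9  [terminal]
16. n9.pre = 19  [f.wid * -1 + 24]
17. n9.live = true  [f.wid > 4]
18. n9.hot = 30  [d.hot + f.wid + 34]
19. n3.sig = 14  [14]
20. n1.sig = 2  [B₀.live - 2]
21. n13.depth = 5  [B.sig + 3]
22. n14.lim = -4  [D.depth * 2 - 14]
23. n15.mk = "vp"  [terminal]
24. n16.lab = 19  [C.lim + 23]
25. n17.wid = "rk"  [terminal]
26. n18.tag = 1  [terminal]
27. n19.mk = "zw"  [terminal]
28. n16.acc = 13  [b.tag + S.lab - 7]
29. n14.key = "zvp"  ["z" ++ c.mk]
30. n20.key = 15  [D.depth * -1 + 20]
31. n20.fin = true  [D.depth > 4]
32. n21.hot = 29  [terminal]
33. n20.wid = -3  [d.hot - 32]
34. n22.lim = 23  [D.depth * -1 + 28]
35. n23.tag = 4  [terminal]
36. n22.key = "zp"  ["zp"]
37. n13.fin = true  [true]
38. n13.hot = "zvpzp"  [C₀.key ++ C₁.key]
39. n24.mk = "kx"  [terminal]
40. n0.acc = 8  [B.sig + 6]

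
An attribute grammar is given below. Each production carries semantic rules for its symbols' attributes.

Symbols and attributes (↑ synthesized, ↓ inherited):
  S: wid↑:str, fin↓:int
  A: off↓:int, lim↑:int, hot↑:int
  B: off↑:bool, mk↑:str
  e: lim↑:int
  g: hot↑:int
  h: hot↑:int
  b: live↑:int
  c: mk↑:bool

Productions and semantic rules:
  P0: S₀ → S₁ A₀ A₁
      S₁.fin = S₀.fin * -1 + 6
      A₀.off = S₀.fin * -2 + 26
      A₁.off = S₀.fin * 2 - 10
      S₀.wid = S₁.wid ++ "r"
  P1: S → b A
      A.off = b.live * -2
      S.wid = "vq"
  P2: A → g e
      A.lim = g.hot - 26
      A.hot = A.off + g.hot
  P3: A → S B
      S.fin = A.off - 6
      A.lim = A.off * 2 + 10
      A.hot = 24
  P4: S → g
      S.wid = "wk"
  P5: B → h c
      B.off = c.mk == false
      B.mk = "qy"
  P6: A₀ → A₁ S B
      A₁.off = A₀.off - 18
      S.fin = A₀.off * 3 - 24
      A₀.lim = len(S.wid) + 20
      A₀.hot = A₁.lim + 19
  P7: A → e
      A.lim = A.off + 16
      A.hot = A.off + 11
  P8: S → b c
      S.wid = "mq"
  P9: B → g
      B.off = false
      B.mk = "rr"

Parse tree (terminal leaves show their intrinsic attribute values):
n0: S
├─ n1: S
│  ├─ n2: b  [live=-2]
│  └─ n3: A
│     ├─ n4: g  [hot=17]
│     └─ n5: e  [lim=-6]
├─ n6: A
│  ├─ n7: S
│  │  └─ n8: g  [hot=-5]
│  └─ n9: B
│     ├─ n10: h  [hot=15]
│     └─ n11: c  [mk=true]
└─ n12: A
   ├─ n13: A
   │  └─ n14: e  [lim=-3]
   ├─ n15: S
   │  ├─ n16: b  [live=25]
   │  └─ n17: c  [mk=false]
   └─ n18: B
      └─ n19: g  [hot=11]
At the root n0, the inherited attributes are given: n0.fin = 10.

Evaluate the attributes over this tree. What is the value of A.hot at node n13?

3

1. n0.fin = 10  [given at root]
2. n1.fin = -4  [S₀.fin * -1 + 6]
3. n2.live = -2  [terminal]
4. n3.off = 4  [b.live * -2]
5. n4.hot = 17  [terminal]
6. n5.lim = -6  [terminal]
7. n3.lim = -9  [g.hot - 26]
8. n3.hot = 21  [A.off + g.hot]
9. n1.wid = "vq"  ["vq"]
10. n6.off = 6  [S₀.fin * -2 + 26]
11. n7.fin = 0  [A.off - 6]
12. n8.hot = -5  [terminal]
13. n7.wid = "wk"  ["wk"]
14. n10.hot = 15  [terminal]
15. n11.mk = true  [terminal]
16. n9.off = false  [c.mk == false]
17. n9.mk = "qy"  ["qy"]
18. n6.lim = 22  [A.off * 2 + 10]
19. n6.hot = 24  [24]
20. n12.off = 10  [S₀.fin * 2 - 10]
21. n13.off = -8  [A₀.off - 18]
22. n14.lim = -3  [terminal]
23. n13.lim = 8  [A.off + 16]
24. n13.hot = 3  [A.off + 11]
25. n15.fin = 6  [A₀.off * 3 - 24]
26. n16.live = 25  [terminal]
27. n17.mk = false  [terminal]
28. n15.wid = "mq"  ["mq"]
29. n19.hot = 11  [terminal]
30. n18.off = false  [false]
31. n18.mk = "rr"  ["rr"]
32. n12.lim = 22  [len(S.wid) + 20]
33. n12.hot = 27  [A₁.lim + 19]
34. n0.wid = "vqr"  [S₁.wid ++ "r"]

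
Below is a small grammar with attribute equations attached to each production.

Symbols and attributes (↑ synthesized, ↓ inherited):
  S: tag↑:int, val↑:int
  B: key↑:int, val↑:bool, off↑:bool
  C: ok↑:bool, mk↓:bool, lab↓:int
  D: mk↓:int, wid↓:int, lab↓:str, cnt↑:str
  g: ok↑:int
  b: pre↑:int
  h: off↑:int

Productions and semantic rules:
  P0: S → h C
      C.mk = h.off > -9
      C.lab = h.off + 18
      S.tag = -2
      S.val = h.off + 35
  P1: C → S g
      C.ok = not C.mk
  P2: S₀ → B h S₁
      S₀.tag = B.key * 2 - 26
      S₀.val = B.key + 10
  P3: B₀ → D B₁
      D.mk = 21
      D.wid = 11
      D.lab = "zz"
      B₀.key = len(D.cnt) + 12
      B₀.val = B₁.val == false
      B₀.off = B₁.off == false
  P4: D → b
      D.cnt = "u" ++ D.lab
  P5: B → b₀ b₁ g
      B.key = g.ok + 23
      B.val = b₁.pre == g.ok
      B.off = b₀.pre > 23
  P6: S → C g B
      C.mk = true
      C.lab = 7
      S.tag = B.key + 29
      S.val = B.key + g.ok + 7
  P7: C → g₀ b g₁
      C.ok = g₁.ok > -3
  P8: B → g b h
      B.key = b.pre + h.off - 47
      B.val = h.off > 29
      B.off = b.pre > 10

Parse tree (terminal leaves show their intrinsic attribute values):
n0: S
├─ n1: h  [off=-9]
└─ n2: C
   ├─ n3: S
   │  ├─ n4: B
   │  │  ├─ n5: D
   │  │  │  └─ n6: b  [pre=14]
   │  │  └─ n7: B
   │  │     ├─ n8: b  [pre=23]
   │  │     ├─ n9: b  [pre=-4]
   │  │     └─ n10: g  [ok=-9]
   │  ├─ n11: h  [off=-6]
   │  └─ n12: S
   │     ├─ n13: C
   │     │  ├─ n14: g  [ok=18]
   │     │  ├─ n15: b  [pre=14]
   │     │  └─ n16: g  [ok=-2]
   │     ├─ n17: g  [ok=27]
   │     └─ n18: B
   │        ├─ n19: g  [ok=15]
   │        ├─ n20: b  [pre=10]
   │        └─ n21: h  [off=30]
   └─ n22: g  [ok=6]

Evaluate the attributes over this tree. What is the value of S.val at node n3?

1. n1.off = -9  [terminal]
2. n2.mk = false  [h.off > -9]
3. n2.lab = 9  [h.off + 18]
4. n5.mk = 21  [21]
5. n5.wid = 11  [11]
6. n5.lab = "zz"  ["zz"]
7. n6.pre = 14  [terminal]
8. n5.cnt = "uzz"  ["u" ++ D.lab]
9. n8.pre = 23  [terminal]
10. n9.pre = -4  [terminal]
11. n10.ok = -9  [terminal]
12. n7.key = 14  [g.ok + 23]
13. n7.val = false  [b₁.pre == g.ok]
14. n7.off = false  [b₀.pre > 23]
15. n4.key = 15  [len(D.cnt) + 12]
16. n4.val = true  [B₁.val == false]
17. n4.off = true  [B₁.off == false]
18. n11.off = -6  [terminal]
19. n13.mk = true  [true]
20. n13.lab = 7  [7]
21. n14.ok = 18  [terminal]
22. n15.pre = 14  [terminal]
23. n16.ok = -2  [terminal]
24. n13.ok = true  [g₁.ok > -3]
25. n17.ok = 27  [terminal]
26. n19.ok = 15  [terminal]
27. n20.pre = 10  [terminal]
28. n21.off = 30  [terminal]
29. n18.key = -7  [b.pre + h.off - 47]
30. n18.val = true  [h.off > 29]
31. n18.off = false  [b.pre > 10]
32. n12.tag = 22  [B.key + 29]
33. n12.val = 27  [B.key + g.ok + 7]
34. n3.tag = 4  [B.key * 2 - 26]
35. n3.val = 25  [B.key + 10]
36. n22.ok = 6  [terminal]
37. n2.ok = true  [not C.mk]
38. n0.tag = -2  [-2]
39. n0.val = 26  [h.off + 35]

25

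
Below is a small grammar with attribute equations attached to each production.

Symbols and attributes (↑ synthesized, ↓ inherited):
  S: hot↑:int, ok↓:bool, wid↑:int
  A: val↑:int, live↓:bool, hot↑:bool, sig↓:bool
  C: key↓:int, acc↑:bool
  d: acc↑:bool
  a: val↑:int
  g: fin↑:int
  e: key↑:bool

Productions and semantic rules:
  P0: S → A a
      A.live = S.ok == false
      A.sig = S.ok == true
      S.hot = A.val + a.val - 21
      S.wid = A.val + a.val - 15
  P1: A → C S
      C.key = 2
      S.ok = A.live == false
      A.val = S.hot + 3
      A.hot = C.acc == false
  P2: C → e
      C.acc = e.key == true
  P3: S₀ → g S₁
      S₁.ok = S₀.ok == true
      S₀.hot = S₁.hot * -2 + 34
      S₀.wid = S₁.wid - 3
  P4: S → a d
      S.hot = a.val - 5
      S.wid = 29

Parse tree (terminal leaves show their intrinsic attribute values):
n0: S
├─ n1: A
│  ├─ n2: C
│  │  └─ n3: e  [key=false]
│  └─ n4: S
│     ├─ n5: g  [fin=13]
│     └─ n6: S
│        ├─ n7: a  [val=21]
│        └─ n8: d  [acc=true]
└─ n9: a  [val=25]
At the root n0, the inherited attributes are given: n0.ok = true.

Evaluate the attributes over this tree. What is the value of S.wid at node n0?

1. n0.ok = true  [given at root]
2. n1.live = false  [S.ok == false]
3. n1.sig = true  [S.ok == true]
4. n2.key = 2  [2]
5. n3.key = false  [terminal]
6. n2.acc = false  [e.key == true]
7. n4.ok = true  [A.live == false]
8. n5.fin = 13  [terminal]
9. n6.ok = true  [S₀.ok == true]
10. n7.val = 21  [terminal]
11. n8.acc = true  [terminal]
12. n6.hot = 16  [a.val - 5]
13. n6.wid = 29  [29]
14. n4.hot = 2  [S₁.hot * -2 + 34]
15. n4.wid = 26  [S₁.wid - 3]
16. n1.val = 5  [S.hot + 3]
17. n1.hot = true  [C.acc == false]
18. n9.val = 25  [terminal]
19. n0.hot = 9  [A.val + a.val - 21]
20. n0.wid = 15  [A.val + a.val - 15]

15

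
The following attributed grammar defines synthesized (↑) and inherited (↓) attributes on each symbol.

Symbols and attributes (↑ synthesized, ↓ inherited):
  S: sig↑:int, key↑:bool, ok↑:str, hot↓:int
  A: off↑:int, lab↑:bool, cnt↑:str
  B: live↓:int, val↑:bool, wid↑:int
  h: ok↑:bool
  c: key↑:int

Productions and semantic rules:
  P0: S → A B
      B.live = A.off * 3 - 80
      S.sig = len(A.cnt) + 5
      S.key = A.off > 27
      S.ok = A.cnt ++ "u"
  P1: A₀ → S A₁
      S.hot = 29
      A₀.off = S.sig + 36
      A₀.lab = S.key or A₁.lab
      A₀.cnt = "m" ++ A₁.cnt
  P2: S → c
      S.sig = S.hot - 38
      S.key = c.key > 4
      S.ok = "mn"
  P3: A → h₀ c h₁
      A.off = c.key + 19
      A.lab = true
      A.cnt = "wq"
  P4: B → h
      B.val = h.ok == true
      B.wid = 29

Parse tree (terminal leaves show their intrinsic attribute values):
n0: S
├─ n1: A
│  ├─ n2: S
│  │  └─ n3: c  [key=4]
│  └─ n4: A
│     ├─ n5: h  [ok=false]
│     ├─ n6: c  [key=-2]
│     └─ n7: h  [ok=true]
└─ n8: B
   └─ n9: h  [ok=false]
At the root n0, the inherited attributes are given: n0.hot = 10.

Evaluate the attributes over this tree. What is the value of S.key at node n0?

1. n0.hot = 10  [given at root]
2. n2.hot = 29  [29]
3. n3.key = 4  [terminal]
4. n2.sig = -9  [S.hot - 38]
5. n2.key = false  [c.key > 4]
6. n2.ok = "mn"  ["mn"]
7. n5.ok = false  [terminal]
8. n6.key = -2  [terminal]
9. n7.ok = true  [terminal]
10. n4.off = 17  [c.key + 19]
11. n4.lab = true  [true]
12. n4.cnt = "wq"  ["wq"]
13. n1.off = 27  [S.sig + 36]
14. n1.lab = true  [S.key or A₁.lab]
15. n1.cnt = "mwq"  ["m" ++ A₁.cnt]
16. n8.live = 1  [A.off * 3 - 80]
17. n9.ok = false  [terminal]
18. n8.val = false  [h.ok == true]
19. n8.wid = 29  [29]
20. n0.sig = 8  [len(A.cnt) + 5]
21. n0.key = false  [A.off > 27]
22. n0.ok = "mwqu"  [A.cnt ++ "u"]

false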